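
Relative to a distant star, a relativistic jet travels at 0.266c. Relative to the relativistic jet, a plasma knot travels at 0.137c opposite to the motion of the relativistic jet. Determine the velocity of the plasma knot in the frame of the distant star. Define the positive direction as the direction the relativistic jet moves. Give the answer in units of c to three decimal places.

+0.134c

With v = 0.266 and u' = -0.137 (in units of c),
u = (u' + v)/(1 + u'v/c²):
u = (-0.137 + 0.266) / (1 + (-0.137)·0.266) = 0.1290/0.9636 = 0.1339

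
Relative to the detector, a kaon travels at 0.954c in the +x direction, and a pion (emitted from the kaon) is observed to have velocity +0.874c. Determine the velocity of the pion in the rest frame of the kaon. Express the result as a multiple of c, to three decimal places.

Invert the composition law: u' = (u − v)/(1 − uv/c²).
u' = (0.874 − 0.954) / (1 − (0.874)(0.954)) = -0.0800/0.1662 = -0.4813.

-0.481c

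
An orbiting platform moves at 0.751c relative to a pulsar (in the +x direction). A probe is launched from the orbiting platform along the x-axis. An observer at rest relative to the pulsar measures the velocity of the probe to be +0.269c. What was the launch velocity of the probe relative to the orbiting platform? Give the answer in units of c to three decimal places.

-0.604c

Invert the composition law: u' = (u − v)/(1 − uv/c²).
u' = (0.269 − 0.751) / (1 − (0.269)(0.751)) = -0.4820/0.7980 = -0.6040.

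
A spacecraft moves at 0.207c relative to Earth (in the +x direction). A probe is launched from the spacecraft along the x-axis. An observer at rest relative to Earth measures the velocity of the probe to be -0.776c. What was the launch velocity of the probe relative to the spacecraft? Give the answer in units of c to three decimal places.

Invert the composition law: u' = (u − v)/(1 − uv/c²).
u' = (-0.776 − 0.207) / (1 − (-0.776)(0.207)) = -0.9830/1.1606 = -0.8470.

-0.847c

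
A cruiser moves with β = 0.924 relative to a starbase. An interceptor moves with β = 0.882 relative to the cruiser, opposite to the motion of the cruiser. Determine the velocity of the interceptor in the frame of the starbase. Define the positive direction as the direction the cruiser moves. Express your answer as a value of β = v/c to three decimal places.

With v = 0.924 and u' = -0.882 (in units of c),
u = (u' + v)/(1 + u'v/c²):
u = (-0.882 + 0.924) / (1 + (-0.882)·0.924) = 0.0420/0.1850 = 0.2270
(Galilean addition would give +0.042c.)

β = +0.227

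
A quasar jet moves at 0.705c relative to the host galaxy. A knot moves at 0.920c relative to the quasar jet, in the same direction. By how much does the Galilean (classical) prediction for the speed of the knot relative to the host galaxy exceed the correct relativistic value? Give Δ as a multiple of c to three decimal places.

Galilean: u_cl = 0.920 + 0.705 = 1.6250.
Relativistic: u_rel = (0.920 + 0.705) / (1 + 0.920·0.705) = 1.6250/1.6486 = 0.9857.
Δ = 1.6250 − 0.9857 = 0.6393.
(The classical prediction exceeds c; the relativistic result does not.)

Δ = 0.639c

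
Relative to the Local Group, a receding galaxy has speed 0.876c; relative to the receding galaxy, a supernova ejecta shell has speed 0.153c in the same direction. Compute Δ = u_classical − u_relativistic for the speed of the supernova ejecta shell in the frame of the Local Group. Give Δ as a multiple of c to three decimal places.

Δ = 0.122c

Galilean: u_cl = 0.153 + 0.876 = 1.0290.
Relativistic: u_rel = (0.153 + 0.876) / (1 + 0.153·0.876) = 1.0290/1.1340 = 0.9074.
Δ = 1.0290 − 0.9074 = 0.1216.
(The classical prediction exceeds c; the relativistic result does not.)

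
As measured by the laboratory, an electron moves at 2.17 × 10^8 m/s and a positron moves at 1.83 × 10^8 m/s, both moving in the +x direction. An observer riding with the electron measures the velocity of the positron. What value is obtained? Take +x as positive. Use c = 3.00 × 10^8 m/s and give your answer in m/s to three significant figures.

β_A = 0.723, β_B = 0.610 (dividing each by c = 3.00 × 10^8 m/s).
Transform to A's frame with the inverse velocity-addition law: u' = (u − v)/(1 − uv/c²), taking u = β_B and v = β_A.
u' = (0.610 − 0.723) / (1 − (0.723)(0.610)) = -0.1133/0.5588 = -0.2028.
u' = -0.2028 × 3.00 × 10^8 m/s.

-6.08 × 10^7 m/s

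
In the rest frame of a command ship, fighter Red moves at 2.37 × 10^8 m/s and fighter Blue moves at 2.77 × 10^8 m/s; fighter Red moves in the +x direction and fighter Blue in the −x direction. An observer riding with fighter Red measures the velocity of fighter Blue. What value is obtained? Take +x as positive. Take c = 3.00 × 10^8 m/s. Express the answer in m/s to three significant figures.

-2.97 × 10^8 m/s

β_A = 0.790, β_B = -0.923 (dividing each by c = 3.00 × 10^8 m/s).
Transform to A's frame with the inverse velocity-addition law: u' = (u − v)/(1 − uv/c²), taking u = β_B and v = β_A.
u' = (-0.923 − 0.790) / (1 − (0.790)(-0.923)) = -1.7133/1.7294 = -0.9907.
u' = -0.9907 × 3.00 × 10^8 m/s.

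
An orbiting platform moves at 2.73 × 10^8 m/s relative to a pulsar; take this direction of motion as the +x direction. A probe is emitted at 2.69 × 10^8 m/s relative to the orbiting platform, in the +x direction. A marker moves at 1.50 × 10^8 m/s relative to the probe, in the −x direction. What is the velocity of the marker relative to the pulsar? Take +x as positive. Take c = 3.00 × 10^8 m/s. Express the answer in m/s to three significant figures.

+2.95 × 10^8 m/s

Apply u = (u' + v)/(1 + u'v/c²) successively, working outward toward the pulsar.
(Dividing each given speed by c = 3.00 × 10^8 m/s to work in units of c.)
Start: velocity of the orbiting platform relative to the pulsar = 0.9100c.
Compose with the probe (u' = 0.897 in the orbiting platform frame): u_1 = (0.897 + 0.910) / (1 + 0.897·0.910) = 1.8067/1.8160 = 0.9949.
Compose with the marker (u' = -0.500 in the probe frame): u_2 = (-0.500 + 0.995) / (1 + (-0.500)·0.995) = 0.4949/0.5026 = 0.9847.
So u = 0.9847 × 3.00 × 10^8 m/s.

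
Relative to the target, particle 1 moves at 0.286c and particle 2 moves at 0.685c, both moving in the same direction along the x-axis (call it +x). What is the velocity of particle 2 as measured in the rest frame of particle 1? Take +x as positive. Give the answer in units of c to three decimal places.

+0.496c

β_A = 0.286, β_B = 0.685.
Transform to A's frame with the inverse velocity-addition law: u' = (u − v)/(1 − uv/c²), taking u = β_B and v = β_A.
u' = (0.685 − 0.286) / (1 − (0.286)(0.685)) = 0.3990/0.8041 = 0.4962.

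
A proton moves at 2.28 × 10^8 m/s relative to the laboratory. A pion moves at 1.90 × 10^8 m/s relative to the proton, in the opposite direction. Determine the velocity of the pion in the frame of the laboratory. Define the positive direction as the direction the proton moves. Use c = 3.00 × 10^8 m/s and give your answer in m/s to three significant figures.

+7.33 × 10^7 m/s

In units of c (dividing by 3.00 × 10^8 m/s): v = 0.760, u' = -0.633.
u = (u' + v)/(1 + u'v/c²):
u = (-0.633 + 0.760) / (1 + (-0.633)·0.760) = 0.1267/0.5187 = 0.2442
Converting back: u = 0.2442 × 3.00 × 10^8 m/s.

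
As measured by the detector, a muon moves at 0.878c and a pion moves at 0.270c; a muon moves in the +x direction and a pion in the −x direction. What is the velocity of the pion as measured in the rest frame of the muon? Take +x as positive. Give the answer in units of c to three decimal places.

-0.928c

β_A = 0.878, β_B = -0.270.
Transform to A's frame with the inverse velocity-addition law: u' = (u − v)/(1 − uv/c²), taking u = β_B and v = β_A.
u' = (-0.270 − 0.878) / (1 − (0.878)(-0.270)) = -1.1480/1.2371 = -0.9280.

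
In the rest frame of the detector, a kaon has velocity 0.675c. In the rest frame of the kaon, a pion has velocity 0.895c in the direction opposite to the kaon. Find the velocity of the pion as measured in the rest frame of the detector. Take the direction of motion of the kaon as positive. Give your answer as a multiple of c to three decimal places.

With v = 0.675 and u' = -0.895 (in units of c),
u = (u' + v)/(1 + u'v/c²):
u = (-0.895 + 0.675) / (1 + (-0.895)·0.675) = -0.2200/0.3959 = -0.5557

-0.556c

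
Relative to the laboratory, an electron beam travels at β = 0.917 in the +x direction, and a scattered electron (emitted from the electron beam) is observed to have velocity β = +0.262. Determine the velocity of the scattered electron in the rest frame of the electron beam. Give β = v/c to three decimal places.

β = -0.862

Invert the composition law: u' = (u − v)/(1 − uv/c²).
u' = (0.262 − 0.917) / (1 − (0.262)(0.917)) = -0.6550/0.7597 = -0.8621.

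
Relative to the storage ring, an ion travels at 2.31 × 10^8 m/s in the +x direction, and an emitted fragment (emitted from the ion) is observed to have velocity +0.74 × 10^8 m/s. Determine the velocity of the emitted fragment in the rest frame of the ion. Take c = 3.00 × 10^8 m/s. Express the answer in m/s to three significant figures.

-1.94 × 10^8 m/s

v = 0.770c, u = 0.247c.
Invert the composition law: u' = (u − v)/(1 − uv/c²).
u' = (0.247 − 0.770) / (1 − (0.247)(0.770)) = -0.5233/0.8101 = -0.6460.
u' = -0.6460 × 3.00 × 10^8 m/s.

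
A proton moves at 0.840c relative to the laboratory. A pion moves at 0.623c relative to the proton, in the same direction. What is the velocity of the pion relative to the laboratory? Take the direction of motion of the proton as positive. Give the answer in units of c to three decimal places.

With v = 0.840 and u' = 0.623 (in units of c),
u = (u' + v)/(1 + u'v/c²):
u = (0.623 + 0.840) / (1 + 0.623·0.840) = 1.4630/1.5233 = 0.9604
(Galilean addition would give +1.463c, exceeding c.)

0.960c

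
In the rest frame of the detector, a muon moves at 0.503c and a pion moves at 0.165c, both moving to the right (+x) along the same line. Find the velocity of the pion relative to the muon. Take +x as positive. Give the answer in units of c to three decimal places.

β_A = 0.503, β_B = 0.165.
Transform to A's frame with the inverse velocity-addition law: u' = (u − v)/(1 − uv/c²), taking u = β_B and v = β_A.
u' = (0.165 − 0.503) / (1 − (0.503)(0.165)) = -0.3380/0.9170 = -0.3686.

-0.369c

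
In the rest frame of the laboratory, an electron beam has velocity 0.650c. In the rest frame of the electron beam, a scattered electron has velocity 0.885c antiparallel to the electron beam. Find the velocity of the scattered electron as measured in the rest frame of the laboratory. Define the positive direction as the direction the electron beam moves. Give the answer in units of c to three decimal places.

-0.553c

With v = 0.650 and u' = -0.885 (in units of c),
u = (u' + v)/(1 + u'v/c²):
u = (-0.885 + 0.650) / (1 + (-0.885)·0.650) = -0.2350/0.4248 = -0.5533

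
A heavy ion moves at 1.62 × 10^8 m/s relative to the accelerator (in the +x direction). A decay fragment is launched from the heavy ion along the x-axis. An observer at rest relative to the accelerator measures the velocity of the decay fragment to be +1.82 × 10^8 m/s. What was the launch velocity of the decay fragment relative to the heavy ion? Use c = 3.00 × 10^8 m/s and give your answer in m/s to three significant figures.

v = 0.540c, u = 0.607c.
Invert the composition law: u' = (u − v)/(1 − uv/c²).
u' = (0.607 − 0.540) / (1 − (0.607)(0.540)) = 0.0667/0.6724 = 0.0991.
u' = 0.0991 × 3.00 × 10^8 m/s.

+2.97 × 10^7 m/s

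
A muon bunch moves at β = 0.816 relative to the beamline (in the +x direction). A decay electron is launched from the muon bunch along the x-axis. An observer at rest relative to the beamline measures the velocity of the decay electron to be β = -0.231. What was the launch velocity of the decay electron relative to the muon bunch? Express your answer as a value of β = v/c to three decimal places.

β = -0.881

Invert the composition law: u' = (u − v)/(1 − uv/c²).
u' = (-0.231 − 0.816) / (1 − (-0.231)(0.816)) = -1.0470/1.1885 = -0.8809.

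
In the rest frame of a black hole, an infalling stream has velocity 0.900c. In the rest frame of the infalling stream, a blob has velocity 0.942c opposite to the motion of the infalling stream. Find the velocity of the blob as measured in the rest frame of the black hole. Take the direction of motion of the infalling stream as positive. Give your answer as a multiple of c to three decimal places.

-0.276c

With v = 0.900 and u' = -0.942 (in units of c),
u = (u' + v)/(1 + u'v/c²):
u = (-0.942 + 0.900) / (1 + (-0.942)·0.900) = -0.0420/0.1522 = -0.2760
(Galilean addition would give -0.042c.)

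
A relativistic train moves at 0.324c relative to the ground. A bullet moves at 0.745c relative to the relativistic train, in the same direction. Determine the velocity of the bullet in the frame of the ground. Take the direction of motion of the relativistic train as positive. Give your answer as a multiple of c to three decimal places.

0.861c

With v = 0.324 and u' = 0.745 (in units of c),
u = (u' + v)/(1 + u'v/c²):
u = (0.745 + 0.324) / (1 + 0.745·0.324) = 1.0690/1.2414 = 0.8611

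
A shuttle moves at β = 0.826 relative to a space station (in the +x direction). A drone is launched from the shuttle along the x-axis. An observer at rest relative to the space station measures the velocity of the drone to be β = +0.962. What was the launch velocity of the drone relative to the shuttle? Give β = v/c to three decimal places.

β = +0.662

Invert the composition law: u' = (u − v)/(1 − uv/c²).
u' = (0.962 − 0.826) / (1 − (0.962)(0.826)) = 0.1360/0.2054 = 0.6622.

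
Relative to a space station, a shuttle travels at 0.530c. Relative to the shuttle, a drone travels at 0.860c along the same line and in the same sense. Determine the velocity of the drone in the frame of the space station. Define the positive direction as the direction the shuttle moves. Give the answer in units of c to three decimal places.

With v = 0.530 and u' = 0.860 (in units of c),
u = (u' + v)/(1 + u'v/c²):
u = (0.860 + 0.530) / (1 + 0.860·0.530) = 1.3900/1.4558 = 0.9548

0.955c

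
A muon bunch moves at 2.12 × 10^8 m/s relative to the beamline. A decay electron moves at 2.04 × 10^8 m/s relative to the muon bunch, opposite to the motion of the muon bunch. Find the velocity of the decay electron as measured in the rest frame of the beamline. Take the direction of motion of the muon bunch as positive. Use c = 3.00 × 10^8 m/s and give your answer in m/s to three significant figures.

In units of c (dividing by 3.00 × 10^8 m/s): v = 0.707, u' = -0.680.
u = (u' + v)/(1 + u'v/c²):
u = (-0.680 + 0.707) / (1 + (-0.680)·0.707) = 0.0267/0.5195 = 0.0513
(Galilean addition would give +0.027c.)
Converting back: u = 0.0513 × 3.00 × 10^8 m/s.

+1.54 × 10^7 m/s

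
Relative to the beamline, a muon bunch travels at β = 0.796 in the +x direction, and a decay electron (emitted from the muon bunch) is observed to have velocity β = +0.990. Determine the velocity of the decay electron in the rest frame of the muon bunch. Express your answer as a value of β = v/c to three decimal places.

Invert the composition law: u' = (u − v)/(1 − uv/c²).
u' = (0.990 − 0.796) / (1 − (0.990)(0.796)) = 0.1940/0.2120 = 0.9153.

β = +0.915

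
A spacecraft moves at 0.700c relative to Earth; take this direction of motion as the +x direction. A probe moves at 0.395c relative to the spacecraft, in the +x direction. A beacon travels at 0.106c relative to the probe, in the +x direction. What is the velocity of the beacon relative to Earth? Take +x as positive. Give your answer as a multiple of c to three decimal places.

Apply u = (u' + v)/(1 + u'v/c²) successively, working outward toward Earth.
Start: velocity of the spacecraft relative to Earth = 0.7000c.
Compose with the probe (u' = 0.395 in the spacecraft frame): u_1 = (0.395 + 0.700) / (1 + 0.395·0.700) = 1.0950/1.2765 = 0.8578.
Compose with the beacon (u' = 0.106 in the probe frame): u_2 = (0.106 + 0.858) / (1 + 0.106·0.858) = 0.9638/1.0909 = 0.8835.

0.883c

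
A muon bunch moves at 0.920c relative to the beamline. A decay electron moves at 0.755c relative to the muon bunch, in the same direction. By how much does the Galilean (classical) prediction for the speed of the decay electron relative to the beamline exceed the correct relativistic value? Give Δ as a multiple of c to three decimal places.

Galilean: u_cl = 0.755 + 0.920 = 1.6750.
Relativistic: u_rel = (0.755 + 0.920) / (1 + 0.755·0.920) = 1.6750/1.6946 = 0.9884.
Δ = 1.6750 − 0.9884 = 0.6866.
(The classical prediction exceeds c; the relativistic result does not.)

Δ = 0.687c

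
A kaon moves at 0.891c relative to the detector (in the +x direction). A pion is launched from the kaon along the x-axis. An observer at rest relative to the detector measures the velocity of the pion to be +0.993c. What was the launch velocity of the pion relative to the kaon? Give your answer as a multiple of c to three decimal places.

+0.885c

Invert the composition law: u' = (u − v)/(1 − uv/c²).
u' = (0.993 − 0.891) / (1 − (0.993)(0.891)) = 0.1020/0.1152 = 0.8851.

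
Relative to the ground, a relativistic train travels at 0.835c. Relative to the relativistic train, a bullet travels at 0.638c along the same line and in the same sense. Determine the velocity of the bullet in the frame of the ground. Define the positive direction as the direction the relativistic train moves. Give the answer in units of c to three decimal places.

0.961c

With v = 0.835 and u' = 0.638 (in units of c),
u = (u' + v)/(1 + u'v/c²):
u = (0.638 + 0.835) / (1 + 0.638·0.835) = 1.4730/1.5327 = 0.9610
(Galilean addition would give +1.473c, exceeding c.)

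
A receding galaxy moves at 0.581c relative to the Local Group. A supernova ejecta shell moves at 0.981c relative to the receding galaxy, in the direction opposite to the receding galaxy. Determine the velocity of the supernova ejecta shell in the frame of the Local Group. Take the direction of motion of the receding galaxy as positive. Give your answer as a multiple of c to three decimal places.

-0.930c

With v = 0.581 and u' = -0.981 (in units of c),
u = (u' + v)/(1 + u'v/c²):
u = (-0.981 + 0.581) / (1 + (-0.981)·0.581) = -0.4000/0.4300 = -0.9301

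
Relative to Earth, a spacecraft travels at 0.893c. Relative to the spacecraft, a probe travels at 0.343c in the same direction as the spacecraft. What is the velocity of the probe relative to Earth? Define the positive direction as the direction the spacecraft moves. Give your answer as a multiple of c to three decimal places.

0.946c

With v = 0.893 and u' = 0.343 (in units of c),
u = (u' + v)/(1 + u'v/c²):
u = (0.343 + 0.893) / (1 + 0.343·0.893) = 1.2360/1.3063 = 0.9462
(Galilean addition would give +1.236c, exceeding c.)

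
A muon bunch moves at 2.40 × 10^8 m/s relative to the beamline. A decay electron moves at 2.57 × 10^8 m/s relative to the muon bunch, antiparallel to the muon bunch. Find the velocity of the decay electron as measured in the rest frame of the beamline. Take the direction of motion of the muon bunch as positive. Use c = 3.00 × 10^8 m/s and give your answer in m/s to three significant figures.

In units of c (dividing by 3.00 × 10^8 m/s): v = 0.800, u' = -0.857.
u = (u' + v)/(1 + u'v/c²):
u = (-0.857 + 0.800) / (1 + (-0.857)·0.800) = -0.0567/0.3147 = -0.1801
Converting back: u = -0.1801 × 3.00 × 10^8 m/s.

-5.40 × 10^7 m/s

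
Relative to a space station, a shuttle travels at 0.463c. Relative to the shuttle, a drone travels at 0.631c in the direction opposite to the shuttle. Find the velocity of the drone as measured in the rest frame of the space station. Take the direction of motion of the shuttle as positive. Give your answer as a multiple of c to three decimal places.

-0.237c

With v = 0.463 and u' = -0.631 (in units of c),
u = (u' + v)/(1 + u'v/c²):
u = (-0.631 + 0.463) / (1 + (-0.631)·0.463) = -0.1680/0.7078 = -0.2373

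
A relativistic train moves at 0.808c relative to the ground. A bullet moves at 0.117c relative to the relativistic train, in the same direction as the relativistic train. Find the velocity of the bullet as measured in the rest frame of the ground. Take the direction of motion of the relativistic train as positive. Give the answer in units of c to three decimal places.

0.845c

With v = 0.808 and u' = 0.117 (in units of c),
u = (u' + v)/(1 + u'v/c²):
u = (0.117 + 0.808) / (1 + 0.117·0.808) = 0.9250/1.0945 = 0.8451
(Galilean addition would give +0.925c.)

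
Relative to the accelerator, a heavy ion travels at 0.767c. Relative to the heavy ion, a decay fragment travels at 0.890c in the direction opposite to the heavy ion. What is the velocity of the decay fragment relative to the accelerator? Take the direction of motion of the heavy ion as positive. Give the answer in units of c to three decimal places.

With v = 0.767 and u' = -0.890 (in units of c),
u = (u' + v)/(1 + u'v/c²):
u = (-0.890 + 0.767) / (1 + (-0.890)·0.767) = -0.1230/0.3174 = -0.3876
(Galilean addition would give -0.123c.)

-0.388c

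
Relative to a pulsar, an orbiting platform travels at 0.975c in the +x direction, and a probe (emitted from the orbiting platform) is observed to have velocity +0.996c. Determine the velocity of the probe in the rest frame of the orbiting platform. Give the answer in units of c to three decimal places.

+0.727c

Invert the composition law: u' = (u − v)/(1 − uv/c²).
u' = (0.996 − 0.975) / (1 − (0.996)(0.975)) = 0.0210/0.0289 = 0.7266.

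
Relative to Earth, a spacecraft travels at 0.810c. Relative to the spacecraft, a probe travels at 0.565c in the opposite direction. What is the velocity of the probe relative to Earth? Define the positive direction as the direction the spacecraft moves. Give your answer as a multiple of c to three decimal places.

+0.452c

With v = 0.810 and u' = -0.565 (in units of c),
u = (u' + v)/(1 + u'v/c²):
u = (-0.565 + 0.810) / (1 + (-0.565)·0.810) = 0.2450/0.5423 = 0.4517
(Galilean addition would give +0.245c.)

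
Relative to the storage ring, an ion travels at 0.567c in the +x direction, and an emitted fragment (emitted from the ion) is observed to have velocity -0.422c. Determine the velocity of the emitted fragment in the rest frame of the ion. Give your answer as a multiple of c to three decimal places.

Invert the composition law: u' = (u − v)/(1 − uv/c²).
u' = (-0.422 − 0.567) / (1 − (-0.422)(0.567)) = -0.9890/1.2393 = -0.7980.

-0.798c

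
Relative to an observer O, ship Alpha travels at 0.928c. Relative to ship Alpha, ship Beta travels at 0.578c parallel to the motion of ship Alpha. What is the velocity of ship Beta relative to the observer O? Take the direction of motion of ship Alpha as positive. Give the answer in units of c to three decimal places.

With v = 0.928 and u' = 0.578 (in units of c),
u = (u' + v)/(1 + u'v/c²):
u = (0.578 + 0.928) / (1 + 0.578·0.928) = 1.5060/1.5364 = 0.9802
(Galilean addition would give +1.506c, exceeding c.)

0.980c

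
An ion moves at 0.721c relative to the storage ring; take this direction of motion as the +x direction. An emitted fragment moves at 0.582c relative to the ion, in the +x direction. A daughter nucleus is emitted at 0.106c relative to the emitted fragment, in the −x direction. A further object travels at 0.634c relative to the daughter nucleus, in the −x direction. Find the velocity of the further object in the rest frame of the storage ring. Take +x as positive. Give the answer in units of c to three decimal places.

+0.617c

Apply u = (u' + v)/(1 + u'v/c²) successively, working outward toward the storage ring.
Start: velocity of the ion relative to the storage ring = 0.7210c.
Compose with the emitted fragment (u' = 0.582 in the ion frame): u_1 = (0.582 + 0.721) / (1 + 0.582·0.721) = 1.3030/1.4196 = 0.9178.
Compose with the daughter nucleus (u' = -0.106 in the emitted fragment frame): u_2 = (-0.106 + 0.918) / (1 + (-0.106)·0.918) = 0.8118/0.9027 = 0.8993.
Compose with the further object (u' = -0.634 in the daughter nucleus frame): u_3 = (-0.634 + 0.899) / (1 + (-0.634)·0.899) = 0.2653/0.4298 = 0.6174.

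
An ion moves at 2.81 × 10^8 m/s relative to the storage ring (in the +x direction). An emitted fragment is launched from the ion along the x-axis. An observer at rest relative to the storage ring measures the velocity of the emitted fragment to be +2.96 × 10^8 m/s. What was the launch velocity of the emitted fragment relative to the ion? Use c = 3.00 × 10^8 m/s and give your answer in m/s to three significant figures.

+1.98 × 10^8 m/s

v = 0.937c, u = 0.987c.
Invert the composition law: u' = (u − v)/(1 − uv/c²).
u' = (0.987 − 0.937) / (1 − (0.987)(0.937)) = 0.0500/0.0758 = 0.6594.
u' = 0.6594 × 3.00 × 10^8 m/s.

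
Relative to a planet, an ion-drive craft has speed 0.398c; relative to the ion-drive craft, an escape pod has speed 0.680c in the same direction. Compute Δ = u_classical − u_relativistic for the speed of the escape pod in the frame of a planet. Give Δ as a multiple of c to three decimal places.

Galilean: u_cl = 0.680 + 0.398 = 1.0780.
Relativistic: u_rel = (0.680 + 0.398) / (1 + 0.680·0.398) = 1.0780/1.2706 = 0.8484.
Δ = 1.0780 − 0.8484 = 0.2296.
(The classical prediction exceeds c; the relativistic result does not.)

Δ = 0.230c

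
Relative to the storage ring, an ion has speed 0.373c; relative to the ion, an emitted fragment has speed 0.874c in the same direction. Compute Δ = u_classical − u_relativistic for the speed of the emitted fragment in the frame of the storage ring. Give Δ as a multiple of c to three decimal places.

Galilean: u_cl = 0.874 + 0.373 = 1.2470.
Relativistic: u_rel = (0.874 + 0.373) / (1 + 0.874·0.373) = 1.2470/1.3260 = 0.9404.
Δ = 1.2470 − 0.9404 = 0.3066.
(The classical prediction exceeds c; the relativistic result does not.)

Δ = 0.307c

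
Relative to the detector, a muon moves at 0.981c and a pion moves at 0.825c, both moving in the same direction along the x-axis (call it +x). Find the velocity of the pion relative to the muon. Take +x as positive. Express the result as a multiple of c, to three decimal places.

β_A = 0.981, β_B = 0.825.
Transform to A's frame with the inverse velocity-addition law: u' = (u − v)/(1 − uv/c²), taking u = β_B and v = β_A.
u' = (0.825 − 0.981) / (1 − (0.981)(0.825)) = -0.1560/0.1907 = -0.8181.

-0.818c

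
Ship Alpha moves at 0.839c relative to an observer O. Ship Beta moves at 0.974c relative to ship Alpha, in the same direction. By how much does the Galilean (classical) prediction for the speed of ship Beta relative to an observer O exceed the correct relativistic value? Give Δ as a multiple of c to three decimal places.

Galilean: u_cl = 0.974 + 0.839 = 1.8130.
Relativistic: u_rel = (0.974 + 0.839) / (1 + 0.974·0.839) = 1.8130/1.8172 = 0.9977.
Δ = 1.8130 − 0.9977 = 0.8153.
(The classical prediction exceeds c; the relativistic result does not.)

Δ = 0.815c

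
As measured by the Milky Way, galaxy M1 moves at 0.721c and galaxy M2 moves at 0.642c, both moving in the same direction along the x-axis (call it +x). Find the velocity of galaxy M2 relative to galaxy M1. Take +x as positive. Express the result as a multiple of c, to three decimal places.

β_A = 0.721, β_B = 0.642.
Transform to A's frame with the inverse velocity-addition law: u' = (u − v)/(1 − uv/c²), taking u = β_B and v = β_A.
u' = (0.642 − 0.721) / (1 − (0.721)(0.642)) = -0.0790/0.5371 = -0.1471.

-0.147c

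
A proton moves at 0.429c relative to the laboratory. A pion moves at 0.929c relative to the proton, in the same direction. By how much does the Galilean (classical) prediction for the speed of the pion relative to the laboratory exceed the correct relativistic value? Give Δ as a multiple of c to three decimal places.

Δ = 0.387c

Galilean: u_cl = 0.929 + 0.429 = 1.3580.
Relativistic: u_rel = (0.929 + 0.429) / (1 + 0.929·0.429) = 1.3580/1.3985 = 0.9710.
Δ = 1.3580 − 0.9710 = 0.3870.
(The classical prediction exceeds c; the relativistic result does not.)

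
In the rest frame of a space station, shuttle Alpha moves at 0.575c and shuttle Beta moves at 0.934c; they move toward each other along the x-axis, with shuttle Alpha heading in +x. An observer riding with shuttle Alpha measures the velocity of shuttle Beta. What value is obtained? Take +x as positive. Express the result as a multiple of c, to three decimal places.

β_A = 0.575, β_B = -0.934.
Transform to A's frame with the inverse velocity-addition law: u' = (u − v)/(1 − uv/c²), taking u = β_B and v = β_A.
u' = (-0.934 − 0.575) / (1 − (0.575)(-0.934)) = -1.5090/1.5371 = -0.9818.

-0.982c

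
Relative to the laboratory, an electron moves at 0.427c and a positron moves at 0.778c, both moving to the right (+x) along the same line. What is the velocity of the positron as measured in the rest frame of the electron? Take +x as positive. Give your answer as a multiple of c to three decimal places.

β_A = 0.427, β_B = 0.778.
Transform to A's frame with the inverse velocity-addition law: u' = (u − v)/(1 − uv/c²), taking u = β_B and v = β_A.
u' = (0.778 − 0.427) / (1 − (0.427)(0.778)) = 0.3510/0.6678 = 0.5256.

+0.526c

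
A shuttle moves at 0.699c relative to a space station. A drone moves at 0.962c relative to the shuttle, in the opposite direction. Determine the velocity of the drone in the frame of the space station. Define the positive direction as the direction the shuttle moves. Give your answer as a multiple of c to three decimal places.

With v = 0.699 and u' = -0.962 (in units of c),
u = (u' + v)/(1 + u'v/c²):
u = (-0.962 + 0.699) / (1 + (-0.962)·0.699) = -0.2630/0.3276 = -0.8029
(Galilean addition would give -0.263c.)

-0.803c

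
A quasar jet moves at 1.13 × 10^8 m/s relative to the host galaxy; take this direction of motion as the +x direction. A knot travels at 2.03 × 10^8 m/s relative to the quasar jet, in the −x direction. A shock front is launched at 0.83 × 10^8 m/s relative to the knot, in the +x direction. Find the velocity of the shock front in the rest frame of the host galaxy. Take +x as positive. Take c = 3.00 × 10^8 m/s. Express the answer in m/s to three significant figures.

-4.25 × 10^7 m/s

Apply u = (u' + v)/(1 + u'v/c²) successively, working outward toward the host galaxy.
(Dividing each given speed by c = 3.00 × 10^8 m/s to work in units of c.)
Start: velocity of the quasar jet relative to the host galaxy = 0.3767c.
Compose with the knot (u' = -0.677 in the quasar jet frame): u_1 = (-0.677 + 0.377) / (1 + (-0.677)·0.377) = -0.3000/0.7451 = -0.4026.
Compose with the shock front (u' = 0.277 in the knot frame): u_2 = (0.277 + (-0.403)) / (1 + 0.277·(-0.403)) = -0.1260/0.8886 = -0.1417.
So u = -0.1417 × 3.00 × 10^8 m/s.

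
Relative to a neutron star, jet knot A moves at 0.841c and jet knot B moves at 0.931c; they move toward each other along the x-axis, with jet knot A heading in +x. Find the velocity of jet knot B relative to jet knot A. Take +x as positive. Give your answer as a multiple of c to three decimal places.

β_A = 0.841, β_B = -0.931.
Transform to A's frame with the inverse velocity-addition law: u' = (u − v)/(1 − uv/c²), taking u = β_B and v = β_A.
u' = (-0.931 − 0.841) / (1 − (0.841)(-0.931)) = -1.7720/1.7830 = -0.9938.

-0.994c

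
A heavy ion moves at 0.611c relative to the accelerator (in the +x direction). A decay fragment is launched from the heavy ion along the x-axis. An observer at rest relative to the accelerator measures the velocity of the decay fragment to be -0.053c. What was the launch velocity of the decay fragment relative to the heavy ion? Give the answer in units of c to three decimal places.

-0.643c

Invert the composition law: u' = (u − v)/(1 − uv/c²).
u' = (-0.053 − 0.611) / (1 − (-0.053)(0.611)) = -0.6640/1.0324 = -0.6432.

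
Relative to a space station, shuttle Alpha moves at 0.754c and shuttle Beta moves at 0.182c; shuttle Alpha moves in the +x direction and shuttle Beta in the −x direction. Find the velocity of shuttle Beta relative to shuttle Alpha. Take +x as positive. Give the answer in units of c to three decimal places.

β_A = 0.754, β_B = -0.182.
Transform to A's frame with the inverse velocity-addition law: u' = (u − v)/(1 − uv/c²), taking u = β_B and v = β_A.
u' = (-0.182 − 0.754) / (1 − (0.754)(-0.182)) = -0.9360/1.1372 = -0.8231.

-0.823c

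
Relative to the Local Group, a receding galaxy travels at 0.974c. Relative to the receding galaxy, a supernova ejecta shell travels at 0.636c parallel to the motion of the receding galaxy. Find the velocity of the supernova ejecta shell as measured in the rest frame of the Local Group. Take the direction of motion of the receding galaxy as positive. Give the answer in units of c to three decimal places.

0.994c

With v = 0.974 and u' = 0.636 (in units of c),
u = (u' + v)/(1 + u'v/c²):
u = (0.636 + 0.974) / (1 + 0.636·0.974) = 1.6100/1.6195 = 0.9942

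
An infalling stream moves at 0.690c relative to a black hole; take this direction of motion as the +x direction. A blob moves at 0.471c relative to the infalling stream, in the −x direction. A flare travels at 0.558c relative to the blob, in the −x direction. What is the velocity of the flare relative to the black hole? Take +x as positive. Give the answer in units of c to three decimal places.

-0.285c

Apply u = (u' + v)/(1 + u'v/c²) successively, working outward toward the black hole.
Start: velocity of the infalling stream relative to the black hole = 0.6900c.
Compose with the blob (u' = -0.471 in the infalling stream frame): u_1 = (-0.471 + 0.690) / (1 + (-0.471)·0.690) = 0.2190/0.6750 = 0.3244.
Compose with the flare (u' = -0.558 in the blob frame): u_2 = (-0.558 + 0.324) / (1 + (-0.558)·0.324) = -0.2336/0.8190 = -0.2852.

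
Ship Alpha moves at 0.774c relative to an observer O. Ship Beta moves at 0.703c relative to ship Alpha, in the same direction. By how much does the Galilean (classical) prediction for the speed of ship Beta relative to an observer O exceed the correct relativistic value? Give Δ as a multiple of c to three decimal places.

Δ = 0.520c

Galilean: u_cl = 0.703 + 0.774 = 1.4770.
Relativistic: u_rel = (0.703 + 0.774) / (1 + 0.703·0.774) = 1.4770/1.5441 = 0.9565.
Δ = 1.4770 − 0.9565 = 0.5205.
(The classical prediction exceeds c; the relativistic result does not.)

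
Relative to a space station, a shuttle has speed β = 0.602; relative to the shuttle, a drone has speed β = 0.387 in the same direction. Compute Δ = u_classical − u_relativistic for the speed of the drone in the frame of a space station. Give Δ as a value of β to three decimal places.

Δ = 0.187

Galilean: u_cl = 0.387 + 0.602 = 0.9890.
Relativistic: u_rel = (0.387 + 0.602) / (1 + 0.387·0.602) = 0.9890/1.2330 = 0.8021.
Δ = 0.9890 − 0.8021 = 0.1869.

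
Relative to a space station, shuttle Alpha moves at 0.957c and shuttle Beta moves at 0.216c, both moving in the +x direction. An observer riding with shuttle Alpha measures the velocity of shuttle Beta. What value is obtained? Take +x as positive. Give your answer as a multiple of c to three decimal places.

β_A = 0.957, β_B = 0.216.
Transform to A's frame with the inverse velocity-addition law: u' = (u − v)/(1 − uv/c²), taking u = β_B and v = β_A.
u' = (0.216 − 0.957) / (1 − (0.957)(0.216)) = -0.7410/0.7933 = -0.9341.

-0.934c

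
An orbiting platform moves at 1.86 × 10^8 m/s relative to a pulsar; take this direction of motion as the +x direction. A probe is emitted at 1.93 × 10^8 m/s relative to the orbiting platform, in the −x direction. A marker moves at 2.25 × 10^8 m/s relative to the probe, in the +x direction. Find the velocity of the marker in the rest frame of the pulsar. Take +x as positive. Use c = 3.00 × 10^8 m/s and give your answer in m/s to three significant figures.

Apply u = (u' + v)/(1 + u'v/c²) successively, working outward toward the pulsar.
(Dividing each given speed by c = 3.00 × 10^8 m/s to work in units of c.)
Start: velocity of the orbiting platform relative to the pulsar = 0.6200c.
Compose with the probe (u' = -0.643 in the orbiting platform frame): u_1 = (-0.643 + 0.620) / (1 + (-0.643)·0.620) = -0.0233/0.6011 = -0.0388.
Compose with the marker (u' = 0.750 in the probe frame): u_2 = (0.750 + (-0.039)) / (1 + 0.750·(-0.039)) = 0.7112/0.9709 = 0.7325.
So u = 0.7325 × 3.00 × 10^8 m/s.

+2.20 × 10^8 m/s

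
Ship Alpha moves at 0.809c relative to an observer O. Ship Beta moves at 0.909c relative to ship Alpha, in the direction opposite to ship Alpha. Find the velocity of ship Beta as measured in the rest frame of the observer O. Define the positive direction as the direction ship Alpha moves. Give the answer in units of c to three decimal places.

-0.378c

With v = 0.809 and u' = -0.909 (in units of c),
u = (u' + v)/(1 + u'v/c²):
u = (-0.909 + 0.809) / (1 + (-0.909)·0.809) = -0.1000/0.2646 = -0.3779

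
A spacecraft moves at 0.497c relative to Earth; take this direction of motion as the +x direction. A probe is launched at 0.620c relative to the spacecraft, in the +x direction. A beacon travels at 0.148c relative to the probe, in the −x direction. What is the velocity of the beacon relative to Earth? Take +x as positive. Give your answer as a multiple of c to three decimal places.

Apply u = (u' + v)/(1 + u'v/c²) successively, working outward toward Earth.
Start: velocity of the spacecraft relative to Earth = 0.4970c.
Compose with the probe (u' = 0.620 in the spacecraft frame): u_1 = (0.620 + 0.497) / (1 + 0.620·0.497) = 1.1170/1.3081 = 0.8539.
Compose with the beacon (u' = -0.148 in the probe frame): u_2 = (-0.148 + 0.854) / (1 + (-0.148)·0.854) = 0.7059/0.8736 = 0.8080.

+0.808c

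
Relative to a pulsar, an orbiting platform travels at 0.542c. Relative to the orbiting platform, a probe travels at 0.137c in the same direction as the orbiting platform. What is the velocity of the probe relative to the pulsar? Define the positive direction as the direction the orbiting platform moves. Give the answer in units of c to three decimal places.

0.632c

With v = 0.542 and u' = 0.137 (in units of c),
u = (u' + v)/(1 + u'v/c²):
u = (0.137 + 0.542) / (1 + 0.137·0.542) = 0.6790/1.0743 = 0.6321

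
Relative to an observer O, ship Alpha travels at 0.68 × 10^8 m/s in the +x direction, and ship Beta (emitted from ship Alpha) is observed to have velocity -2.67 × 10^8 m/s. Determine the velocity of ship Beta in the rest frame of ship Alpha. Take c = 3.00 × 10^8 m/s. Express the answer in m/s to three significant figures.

v = 0.227c, u = -0.890c.
Invert the composition law: u' = (u − v)/(1 − uv/c²).
u' = (-0.890 − 0.227) / (1 − (-0.890)(0.227)) = -1.1167/1.2017 = -0.9292.
u' = -0.9292 × 3.00 × 10^8 m/s.

-2.79 × 10^8 m/s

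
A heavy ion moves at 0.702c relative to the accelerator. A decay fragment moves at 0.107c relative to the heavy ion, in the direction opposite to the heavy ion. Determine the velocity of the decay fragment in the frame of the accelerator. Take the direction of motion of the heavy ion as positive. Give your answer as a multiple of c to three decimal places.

+0.643c

With v = 0.702 and u' = -0.107 (in units of c),
u = (u' + v)/(1 + u'v/c²):
u = (-0.107 + 0.702) / (1 + (-0.107)·0.702) = 0.5950/0.9249 = 0.6433
(Galilean addition would give +0.595c.)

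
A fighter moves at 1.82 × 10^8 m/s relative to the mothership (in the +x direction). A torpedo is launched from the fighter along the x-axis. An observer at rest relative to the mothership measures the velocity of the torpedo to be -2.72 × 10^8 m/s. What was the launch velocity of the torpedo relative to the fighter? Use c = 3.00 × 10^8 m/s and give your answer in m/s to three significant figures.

-2.93 × 10^8 m/s

v = 0.607c, u = -0.907c.
Invert the composition law: u' = (u − v)/(1 − uv/c²).
u' = (-0.907 − 0.607) / (1 − (-0.907)(0.607)) = -1.5133/1.5500 = -0.9763.
u' = -0.9763 × 3.00 × 10^8 m/s.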